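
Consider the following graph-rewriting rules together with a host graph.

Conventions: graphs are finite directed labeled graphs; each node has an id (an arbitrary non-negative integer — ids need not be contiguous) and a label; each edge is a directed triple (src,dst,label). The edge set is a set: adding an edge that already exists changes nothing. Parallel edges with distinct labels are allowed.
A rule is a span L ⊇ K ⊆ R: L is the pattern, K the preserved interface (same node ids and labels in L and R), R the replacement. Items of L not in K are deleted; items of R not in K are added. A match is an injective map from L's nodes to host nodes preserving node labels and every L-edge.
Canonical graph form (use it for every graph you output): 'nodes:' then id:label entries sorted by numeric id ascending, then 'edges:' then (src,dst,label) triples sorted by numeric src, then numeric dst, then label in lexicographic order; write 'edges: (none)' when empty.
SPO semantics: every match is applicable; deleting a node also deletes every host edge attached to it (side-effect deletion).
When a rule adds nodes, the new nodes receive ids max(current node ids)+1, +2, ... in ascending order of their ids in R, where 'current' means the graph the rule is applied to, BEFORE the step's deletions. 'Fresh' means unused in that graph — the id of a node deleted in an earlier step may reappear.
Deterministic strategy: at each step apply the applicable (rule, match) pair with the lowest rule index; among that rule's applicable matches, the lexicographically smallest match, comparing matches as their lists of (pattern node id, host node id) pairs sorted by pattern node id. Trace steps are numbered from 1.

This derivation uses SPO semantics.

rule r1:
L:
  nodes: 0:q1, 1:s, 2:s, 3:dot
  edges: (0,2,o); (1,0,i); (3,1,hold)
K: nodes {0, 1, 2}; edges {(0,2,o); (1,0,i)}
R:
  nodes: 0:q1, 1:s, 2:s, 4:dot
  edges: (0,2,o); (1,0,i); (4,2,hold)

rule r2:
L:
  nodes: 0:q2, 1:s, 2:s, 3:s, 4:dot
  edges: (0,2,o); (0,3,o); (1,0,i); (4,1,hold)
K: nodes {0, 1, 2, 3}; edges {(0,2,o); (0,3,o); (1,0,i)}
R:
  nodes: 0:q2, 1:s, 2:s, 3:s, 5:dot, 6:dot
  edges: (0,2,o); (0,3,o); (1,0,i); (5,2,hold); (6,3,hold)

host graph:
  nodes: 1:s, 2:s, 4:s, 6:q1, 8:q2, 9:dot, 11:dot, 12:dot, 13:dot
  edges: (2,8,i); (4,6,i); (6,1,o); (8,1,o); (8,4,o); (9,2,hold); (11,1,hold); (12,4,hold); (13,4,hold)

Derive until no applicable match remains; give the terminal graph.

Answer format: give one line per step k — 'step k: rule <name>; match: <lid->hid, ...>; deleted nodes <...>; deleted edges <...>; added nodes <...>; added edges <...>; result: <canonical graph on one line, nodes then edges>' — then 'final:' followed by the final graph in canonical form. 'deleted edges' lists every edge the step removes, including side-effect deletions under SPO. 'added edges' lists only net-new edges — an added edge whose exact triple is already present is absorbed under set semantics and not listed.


step 1: rule r1; match: 0->6, 1->4, 2->1, 3->12; deleted nodes 12; deleted edges (12,4,hold); added nodes 14; added edges (14,1,hold); result: nodes: 1:s, 2:s, 4:s, 6:q1, 8:q2, 9:dot, 11:dot, 13:dot, 14:dot edges: (2,8,i); (4,6,i); (6,1,o); (8,1,o); (8,4,o); (9,2,hold); (11,1,hold); (13,4,hold); (14,1,hold)
step 2: rule r1; match: 0->6, 1->4, 2->1, 3->13; deleted nodes 13; deleted edges (13,4,hold); added nodes 15; added edges (15,1,hold); result: nodes: 1:s, 2:s, 4:s, 6:q1, 8:q2, 9:dot, 11:dot, 14:dot, 15:dot edges: (2,8,i); (4,6,i); (6,1,o); (8,1,o); (8,4,o); (9,2,hold); (11,1,hold); (14,1,hold); (15,1,hold)
step 3: rule r2; match: 0->8, 1->2, 2->1, 3->4, 4->9; deleted nodes 9; deleted edges (9,2,hold); added nodes 16, 17; added edges (16,1,hold); (17,4,hold); result: nodes: 1:s, 2:s, 4:s, 6:q1, 8:q2, 11:dot, 14:dot, 15:dot, 16:dot, 17:dot edges: (2,8,i); (4,6,i); (6,1,o); (8,1,o); (8,4,o); (11,1,hold); (14,1,hold); (15,1,hold); (16,1,hold); (17,4,hold)
step 4: rule r1; match: 0->6, 1->4, 2->1, 3->17; deleted nodes 17; deleted edges (17,4,hold); added nodes 18; added edges (18,1,hold); result: nodes: 1:s, 2:s, 4:s, 6:q1, 8:q2, 11:dot, 14:dot, 15:dot, 16:dot, 18:dot edges: (2,8,i); (4,6,i); (6,1,o); (8,1,o); (8,4,o); (11,1,hold); (14,1,hold); (15,1,hold); (16,1,hold); (18,1,hold)
final:
nodes: 1:s, 2:s, 4:s, 6:q1, 8:q2, 11:dot, 14:dot, 15:dot, 16:dot, 18:dot
edges: (2,8,i); (4,6,i); (6,1,o); (8,1,o); (8,4,o); (11,1,hold); (14,1,hold); (15,1,hold); (16,1,hold); (18,1,hold)


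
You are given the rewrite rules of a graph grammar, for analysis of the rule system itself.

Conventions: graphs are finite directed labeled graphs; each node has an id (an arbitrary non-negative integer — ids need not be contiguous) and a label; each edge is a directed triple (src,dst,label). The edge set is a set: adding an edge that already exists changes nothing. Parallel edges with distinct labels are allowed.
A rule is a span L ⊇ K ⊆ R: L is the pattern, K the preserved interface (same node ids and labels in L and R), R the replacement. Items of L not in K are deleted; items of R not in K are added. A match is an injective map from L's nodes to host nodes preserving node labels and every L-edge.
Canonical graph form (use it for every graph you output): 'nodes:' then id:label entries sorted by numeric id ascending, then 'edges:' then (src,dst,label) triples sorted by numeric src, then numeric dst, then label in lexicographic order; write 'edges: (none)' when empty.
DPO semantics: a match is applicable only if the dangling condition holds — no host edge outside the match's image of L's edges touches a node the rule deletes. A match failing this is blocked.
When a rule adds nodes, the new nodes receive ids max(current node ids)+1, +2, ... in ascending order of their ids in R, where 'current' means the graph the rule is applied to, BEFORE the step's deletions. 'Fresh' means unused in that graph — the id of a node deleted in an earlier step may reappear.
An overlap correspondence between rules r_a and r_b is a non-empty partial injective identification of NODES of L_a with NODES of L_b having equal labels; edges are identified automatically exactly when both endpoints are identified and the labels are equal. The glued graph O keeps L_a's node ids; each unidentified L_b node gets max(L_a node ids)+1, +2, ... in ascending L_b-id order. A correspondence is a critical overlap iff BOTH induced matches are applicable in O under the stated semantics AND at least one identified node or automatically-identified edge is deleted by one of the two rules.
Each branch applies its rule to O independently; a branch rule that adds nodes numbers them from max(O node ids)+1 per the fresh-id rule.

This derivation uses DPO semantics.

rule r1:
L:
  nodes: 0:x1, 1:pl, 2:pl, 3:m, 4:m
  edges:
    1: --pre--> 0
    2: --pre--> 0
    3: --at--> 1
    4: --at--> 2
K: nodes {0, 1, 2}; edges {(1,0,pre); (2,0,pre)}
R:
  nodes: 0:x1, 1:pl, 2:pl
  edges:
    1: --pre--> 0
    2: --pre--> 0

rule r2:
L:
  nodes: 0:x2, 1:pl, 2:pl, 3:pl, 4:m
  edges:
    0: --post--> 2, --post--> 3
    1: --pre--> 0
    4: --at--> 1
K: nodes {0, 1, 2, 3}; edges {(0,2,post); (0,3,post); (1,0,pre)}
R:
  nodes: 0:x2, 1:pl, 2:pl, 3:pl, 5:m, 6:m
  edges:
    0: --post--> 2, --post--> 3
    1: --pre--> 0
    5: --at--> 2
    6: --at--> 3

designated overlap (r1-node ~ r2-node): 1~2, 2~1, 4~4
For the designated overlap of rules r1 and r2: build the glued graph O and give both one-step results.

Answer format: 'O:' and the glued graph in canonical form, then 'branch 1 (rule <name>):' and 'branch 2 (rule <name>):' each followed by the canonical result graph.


O:
nodes: 0:x1, 1:pl, 2:pl, 3:m, 4:m, 5:x2, 6:pl
edges: (1,0,pre); (2,0,pre); (2,5,pre); (3,1,at); (4,2,at); (5,1,post); (5,6,post)
branch 1 (rule r1):
nodes: 0:x1, 1:pl, 2:pl, 5:x2, 6:pl
edges: (1,0,pre); (2,0,pre); (2,5,pre); (5,1,post); (5,6,post)
branch 2 (rule r2):
nodes: 0:x1, 1:pl, 2:pl, 3:m, 5:x2, 6:pl, 7:m, 8:m
edges: (1,0,pre); (2,0,pre); (2,5,pre); (3,1,at); (5,1,post); (5,6,post); (7,1,at); (8,6,at)


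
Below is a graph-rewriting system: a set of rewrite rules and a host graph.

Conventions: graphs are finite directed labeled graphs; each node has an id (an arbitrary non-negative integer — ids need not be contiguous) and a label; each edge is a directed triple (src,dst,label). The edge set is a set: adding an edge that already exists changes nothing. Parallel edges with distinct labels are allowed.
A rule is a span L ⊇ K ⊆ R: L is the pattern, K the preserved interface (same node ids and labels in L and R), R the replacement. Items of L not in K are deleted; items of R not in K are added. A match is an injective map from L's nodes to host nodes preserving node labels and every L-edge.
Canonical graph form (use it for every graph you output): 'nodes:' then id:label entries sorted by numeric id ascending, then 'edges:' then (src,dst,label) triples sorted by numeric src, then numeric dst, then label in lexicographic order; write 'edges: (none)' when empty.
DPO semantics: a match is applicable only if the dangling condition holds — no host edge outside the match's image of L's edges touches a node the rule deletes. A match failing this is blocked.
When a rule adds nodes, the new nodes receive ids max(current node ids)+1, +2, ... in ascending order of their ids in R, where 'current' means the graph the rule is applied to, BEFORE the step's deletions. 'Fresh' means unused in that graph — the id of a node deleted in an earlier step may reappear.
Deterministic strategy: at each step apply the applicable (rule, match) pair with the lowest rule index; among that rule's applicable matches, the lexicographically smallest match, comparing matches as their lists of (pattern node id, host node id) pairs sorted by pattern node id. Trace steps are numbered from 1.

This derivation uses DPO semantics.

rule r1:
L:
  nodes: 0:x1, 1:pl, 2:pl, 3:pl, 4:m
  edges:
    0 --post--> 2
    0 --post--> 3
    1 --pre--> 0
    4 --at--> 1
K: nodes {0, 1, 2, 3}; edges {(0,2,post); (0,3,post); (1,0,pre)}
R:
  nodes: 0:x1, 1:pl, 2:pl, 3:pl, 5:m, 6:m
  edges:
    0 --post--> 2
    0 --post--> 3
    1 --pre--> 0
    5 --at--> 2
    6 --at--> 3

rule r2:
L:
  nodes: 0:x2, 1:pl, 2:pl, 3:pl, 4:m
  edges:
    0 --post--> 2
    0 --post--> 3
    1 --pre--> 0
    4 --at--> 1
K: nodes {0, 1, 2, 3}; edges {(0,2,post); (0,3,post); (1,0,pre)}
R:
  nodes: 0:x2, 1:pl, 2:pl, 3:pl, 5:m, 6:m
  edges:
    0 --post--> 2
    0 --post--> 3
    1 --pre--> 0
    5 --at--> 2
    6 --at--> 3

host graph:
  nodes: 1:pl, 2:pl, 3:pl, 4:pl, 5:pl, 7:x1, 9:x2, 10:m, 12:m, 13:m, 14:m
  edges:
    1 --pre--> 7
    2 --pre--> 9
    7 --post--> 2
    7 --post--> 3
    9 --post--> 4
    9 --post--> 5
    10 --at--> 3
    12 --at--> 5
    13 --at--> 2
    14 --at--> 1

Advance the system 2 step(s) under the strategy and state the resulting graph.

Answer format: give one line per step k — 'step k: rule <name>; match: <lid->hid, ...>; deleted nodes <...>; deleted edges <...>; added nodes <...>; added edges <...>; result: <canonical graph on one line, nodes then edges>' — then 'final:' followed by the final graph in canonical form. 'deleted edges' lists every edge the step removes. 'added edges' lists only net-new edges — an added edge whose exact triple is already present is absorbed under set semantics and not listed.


step 1: rule r1; match: 0->7, 1->1, 2->2, 3->3, 4->14; deleted nodes 14; deleted edges (14,1,at); added nodes 15, 16; added edges (15,2,at); (16,3,at); result: nodes: 1:pl, 2:pl, 3:pl, 4:pl, 5:pl, 7:x1, 9:x2, 10:m, 12:m, 13:m, 15:m, 16:m edges: (1,7,pre); (2,9,pre); (7,2,post); (7,3,post); (9,4,post); (9,5,post); (10,3,at); (12,5,at); (13,2,at); (15,2,at); (16,3,at)
step 2: rule r2; match: 0->9, 1->2, 2->4, 3->5, 4->13; deleted nodes 13; deleted edges (13,2,at); added nodes 17, 18; added edges (17,4,at); (18,5,at); result: nodes: 1:pl, 2:pl, 3:pl, 4:pl, 5:pl, 7:x1, 9:x2, 10:m, 12:m, 15:m, 16:m, 17:m, 18:m edges: (1,7,pre); (2,9,pre); (7,2,post); (7,3,post); (9,4,post); (9,5,post); (10,3,at); (12,5,at); (15,2,at); (16,3,at); (17,4,at); (18,5,at)
final:
nodes: 1:pl, 2:pl, 3:pl, 4:pl, 5:pl, 7:x1, 9:x2, 10:m, 12:m, 15:m, 16:m, 17:m, 18:m
edges: (1,7,pre); (2,9,pre); (7,2,post); (7,3,post); (9,4,post); (9,5,post); (10,3,at); (12,5,at); (15,2,at); (16,3,at); (17,4,at); (18,5,at)


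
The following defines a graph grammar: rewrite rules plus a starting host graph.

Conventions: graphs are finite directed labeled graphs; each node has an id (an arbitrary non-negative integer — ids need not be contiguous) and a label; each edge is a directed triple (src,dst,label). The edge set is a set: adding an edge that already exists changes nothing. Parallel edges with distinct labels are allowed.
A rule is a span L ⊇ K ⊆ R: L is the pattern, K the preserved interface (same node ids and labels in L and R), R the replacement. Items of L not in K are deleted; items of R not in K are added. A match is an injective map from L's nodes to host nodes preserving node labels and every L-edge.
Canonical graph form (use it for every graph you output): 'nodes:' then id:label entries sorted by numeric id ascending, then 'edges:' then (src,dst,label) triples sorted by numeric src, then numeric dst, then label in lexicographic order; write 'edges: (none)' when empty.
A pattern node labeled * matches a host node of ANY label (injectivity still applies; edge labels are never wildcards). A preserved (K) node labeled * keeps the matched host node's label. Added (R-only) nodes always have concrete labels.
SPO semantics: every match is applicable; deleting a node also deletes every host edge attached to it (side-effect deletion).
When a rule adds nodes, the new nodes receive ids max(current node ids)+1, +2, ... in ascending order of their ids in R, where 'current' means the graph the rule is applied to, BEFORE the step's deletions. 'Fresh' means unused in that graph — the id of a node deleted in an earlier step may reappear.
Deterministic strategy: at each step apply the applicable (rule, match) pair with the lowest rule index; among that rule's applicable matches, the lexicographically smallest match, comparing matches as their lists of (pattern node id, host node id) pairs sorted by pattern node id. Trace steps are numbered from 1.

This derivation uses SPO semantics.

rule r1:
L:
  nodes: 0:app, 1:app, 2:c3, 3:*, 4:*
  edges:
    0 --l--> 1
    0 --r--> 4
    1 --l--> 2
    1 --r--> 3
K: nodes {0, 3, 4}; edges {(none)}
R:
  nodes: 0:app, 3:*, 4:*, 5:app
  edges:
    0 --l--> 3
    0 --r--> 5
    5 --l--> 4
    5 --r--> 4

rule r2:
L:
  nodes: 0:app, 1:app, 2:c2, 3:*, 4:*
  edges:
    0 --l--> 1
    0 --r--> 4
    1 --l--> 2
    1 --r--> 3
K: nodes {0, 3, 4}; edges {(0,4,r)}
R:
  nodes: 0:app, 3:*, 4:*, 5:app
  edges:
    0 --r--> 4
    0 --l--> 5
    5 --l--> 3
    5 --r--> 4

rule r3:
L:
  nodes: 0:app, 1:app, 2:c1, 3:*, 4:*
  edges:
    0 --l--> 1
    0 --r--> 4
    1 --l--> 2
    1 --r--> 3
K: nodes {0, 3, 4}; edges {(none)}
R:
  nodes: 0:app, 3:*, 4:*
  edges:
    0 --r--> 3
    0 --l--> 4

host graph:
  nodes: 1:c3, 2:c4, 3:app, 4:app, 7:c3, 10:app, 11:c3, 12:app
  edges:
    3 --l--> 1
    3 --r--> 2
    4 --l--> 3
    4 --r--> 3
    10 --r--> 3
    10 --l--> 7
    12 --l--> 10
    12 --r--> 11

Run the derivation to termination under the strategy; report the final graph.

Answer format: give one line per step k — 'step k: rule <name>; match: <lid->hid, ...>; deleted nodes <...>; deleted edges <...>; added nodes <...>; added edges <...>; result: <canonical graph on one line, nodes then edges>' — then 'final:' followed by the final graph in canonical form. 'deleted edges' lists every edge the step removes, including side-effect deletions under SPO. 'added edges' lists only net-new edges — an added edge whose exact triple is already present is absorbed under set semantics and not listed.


step 1: rule r1; match: 0->12, 1->10, 2->7, 3->3, 4->11; deleted nodes 7, 10; deleted edges (10,3,r); (10,7,l); (12,10,l); (12,11,r); added nodes 13; added edges (12,3,l); (12,13,r); (13,11,l); (13,11,r); result: nodes: 1:c3, 2:c4, 3:app, 4:app, 11:c3, 12:app, 13:app edges: (3,1,l); (3,2,r); (4,3,l); (4,3,r); (12,3,l); (12,13,r); (13,11,l); (13,11,r)
step 2: rule r1; match: 0->12, 1->3, 2->1, 3->2, 4->13; deleted nodes 1, 3; deleted edges (3,1,l); (3,2,r); (4,3,l); (4,3,r); (12,3,l); (12,13,r); added nodes 14; added edges (12,2,l); (12,14,r); (14,13,l); (14,13,r); result: nodes: 2:c4, 4:app, 11:c3, 12:app, 13:app, 14:app edges: (12,2,l); (12,14,r); (13,11,l); (13,11,r); (14,13,l); (14,13,r)
final:
nodes: 2:c4, 4:app, 11:c3, 12:app, 13:app, 14:app
edges: (12,2,l); (12,14,r); (13,11,l); (13,11,r); (14,13,l); (14,13,r)


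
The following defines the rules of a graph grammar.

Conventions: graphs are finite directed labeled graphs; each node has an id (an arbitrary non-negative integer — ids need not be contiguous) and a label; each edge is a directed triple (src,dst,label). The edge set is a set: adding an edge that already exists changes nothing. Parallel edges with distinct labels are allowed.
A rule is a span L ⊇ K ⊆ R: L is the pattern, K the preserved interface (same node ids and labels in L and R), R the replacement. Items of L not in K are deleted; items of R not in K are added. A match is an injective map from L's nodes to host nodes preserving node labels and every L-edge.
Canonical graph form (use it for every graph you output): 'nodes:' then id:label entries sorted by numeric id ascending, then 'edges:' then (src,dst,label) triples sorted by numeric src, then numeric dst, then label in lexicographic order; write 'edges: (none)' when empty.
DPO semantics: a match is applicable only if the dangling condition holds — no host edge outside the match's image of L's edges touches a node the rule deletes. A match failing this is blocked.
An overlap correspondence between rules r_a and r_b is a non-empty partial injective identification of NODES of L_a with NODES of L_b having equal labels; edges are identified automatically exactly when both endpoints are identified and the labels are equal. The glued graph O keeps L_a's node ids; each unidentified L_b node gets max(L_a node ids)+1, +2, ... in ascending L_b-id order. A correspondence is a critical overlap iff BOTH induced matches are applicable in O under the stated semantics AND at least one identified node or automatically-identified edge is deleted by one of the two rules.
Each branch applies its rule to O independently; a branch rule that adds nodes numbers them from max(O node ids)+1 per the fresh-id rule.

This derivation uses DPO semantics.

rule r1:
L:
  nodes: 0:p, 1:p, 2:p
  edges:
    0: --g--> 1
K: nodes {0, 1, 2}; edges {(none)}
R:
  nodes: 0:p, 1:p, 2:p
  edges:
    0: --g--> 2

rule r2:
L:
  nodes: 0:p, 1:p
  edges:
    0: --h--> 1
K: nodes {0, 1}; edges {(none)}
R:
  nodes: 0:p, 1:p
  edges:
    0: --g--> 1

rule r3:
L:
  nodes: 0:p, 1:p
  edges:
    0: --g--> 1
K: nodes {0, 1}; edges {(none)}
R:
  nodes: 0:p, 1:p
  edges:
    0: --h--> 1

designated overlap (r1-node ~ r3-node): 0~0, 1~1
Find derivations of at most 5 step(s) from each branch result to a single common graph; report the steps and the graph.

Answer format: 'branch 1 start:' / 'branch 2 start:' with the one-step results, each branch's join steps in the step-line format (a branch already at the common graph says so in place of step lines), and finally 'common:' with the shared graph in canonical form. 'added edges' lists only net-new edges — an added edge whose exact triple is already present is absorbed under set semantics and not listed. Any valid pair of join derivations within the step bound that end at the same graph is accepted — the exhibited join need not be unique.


branch 1 start:
nodes: 0:p, 1:p, 2:p
edges: (0,2,g)
branch 2 start:
nodes: 0:p, 1:p, 2:p
edges: (0,1,h)
branch 1 step 1: rule r1; match: 0->0, 1->2, 2->1; deleted nodes (none); deleted edges (0,2,g); added nodes (none); added edges (0,1,g); result: nodes: 0:p, 1:p, 2:p edges: (0,1,g)
branch 2 step 1: rule r2; match: 0->0, 1->1; deleted nodes (none); deleted edges (0,1,h); added nodes (none); added edges (0,1,g); result: nodes: 0:p, 1:p, 2:p edges: (0,1,g)
common:
nodes: 0:p, 1:p, 2:p
edges: (0,1,g)


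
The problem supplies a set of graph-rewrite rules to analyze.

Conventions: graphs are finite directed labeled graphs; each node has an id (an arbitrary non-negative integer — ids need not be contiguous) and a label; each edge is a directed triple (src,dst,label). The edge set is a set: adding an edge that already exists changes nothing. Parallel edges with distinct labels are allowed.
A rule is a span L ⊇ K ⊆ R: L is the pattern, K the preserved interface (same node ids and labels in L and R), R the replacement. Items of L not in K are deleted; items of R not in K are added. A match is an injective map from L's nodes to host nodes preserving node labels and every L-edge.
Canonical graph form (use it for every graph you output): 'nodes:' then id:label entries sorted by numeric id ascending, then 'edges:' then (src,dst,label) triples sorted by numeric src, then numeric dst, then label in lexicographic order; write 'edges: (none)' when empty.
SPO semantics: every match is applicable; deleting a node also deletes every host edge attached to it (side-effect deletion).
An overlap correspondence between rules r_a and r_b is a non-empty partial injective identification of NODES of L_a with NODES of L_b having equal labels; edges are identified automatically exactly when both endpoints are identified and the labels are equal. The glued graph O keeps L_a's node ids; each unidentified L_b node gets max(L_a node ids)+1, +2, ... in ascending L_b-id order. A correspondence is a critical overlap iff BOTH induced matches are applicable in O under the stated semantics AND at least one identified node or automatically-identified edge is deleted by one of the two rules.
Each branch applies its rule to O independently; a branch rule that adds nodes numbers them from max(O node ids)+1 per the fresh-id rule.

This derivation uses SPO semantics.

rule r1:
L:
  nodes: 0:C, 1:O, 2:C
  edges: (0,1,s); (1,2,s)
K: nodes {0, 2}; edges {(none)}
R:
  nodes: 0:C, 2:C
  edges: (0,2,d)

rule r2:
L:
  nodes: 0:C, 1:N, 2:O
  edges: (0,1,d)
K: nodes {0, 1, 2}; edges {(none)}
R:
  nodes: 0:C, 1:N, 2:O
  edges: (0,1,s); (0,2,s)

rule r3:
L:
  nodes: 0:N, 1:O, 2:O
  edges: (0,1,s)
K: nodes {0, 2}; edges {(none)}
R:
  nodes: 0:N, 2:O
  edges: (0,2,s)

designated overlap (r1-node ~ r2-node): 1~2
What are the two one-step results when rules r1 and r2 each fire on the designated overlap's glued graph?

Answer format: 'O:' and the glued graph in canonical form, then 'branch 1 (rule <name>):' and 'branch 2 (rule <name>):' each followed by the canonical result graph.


O:
nodes: 0:C, 1:O, 2:C, 3:C, 4:N
edges: (0,1,s); (1,2,s); (3,4,d)
branch 1 (rule r1):
nodes: 0:C, 2:C, 3:C, 4:N
edges: (0,2,d); (3,4,d)
branch 2 (rule r2):
nodes: 0:C, 1:O, 2:C, 3:C, 4:N
edges: (0,1,s); (1,2,s); (3,1,s); (3,4,s)


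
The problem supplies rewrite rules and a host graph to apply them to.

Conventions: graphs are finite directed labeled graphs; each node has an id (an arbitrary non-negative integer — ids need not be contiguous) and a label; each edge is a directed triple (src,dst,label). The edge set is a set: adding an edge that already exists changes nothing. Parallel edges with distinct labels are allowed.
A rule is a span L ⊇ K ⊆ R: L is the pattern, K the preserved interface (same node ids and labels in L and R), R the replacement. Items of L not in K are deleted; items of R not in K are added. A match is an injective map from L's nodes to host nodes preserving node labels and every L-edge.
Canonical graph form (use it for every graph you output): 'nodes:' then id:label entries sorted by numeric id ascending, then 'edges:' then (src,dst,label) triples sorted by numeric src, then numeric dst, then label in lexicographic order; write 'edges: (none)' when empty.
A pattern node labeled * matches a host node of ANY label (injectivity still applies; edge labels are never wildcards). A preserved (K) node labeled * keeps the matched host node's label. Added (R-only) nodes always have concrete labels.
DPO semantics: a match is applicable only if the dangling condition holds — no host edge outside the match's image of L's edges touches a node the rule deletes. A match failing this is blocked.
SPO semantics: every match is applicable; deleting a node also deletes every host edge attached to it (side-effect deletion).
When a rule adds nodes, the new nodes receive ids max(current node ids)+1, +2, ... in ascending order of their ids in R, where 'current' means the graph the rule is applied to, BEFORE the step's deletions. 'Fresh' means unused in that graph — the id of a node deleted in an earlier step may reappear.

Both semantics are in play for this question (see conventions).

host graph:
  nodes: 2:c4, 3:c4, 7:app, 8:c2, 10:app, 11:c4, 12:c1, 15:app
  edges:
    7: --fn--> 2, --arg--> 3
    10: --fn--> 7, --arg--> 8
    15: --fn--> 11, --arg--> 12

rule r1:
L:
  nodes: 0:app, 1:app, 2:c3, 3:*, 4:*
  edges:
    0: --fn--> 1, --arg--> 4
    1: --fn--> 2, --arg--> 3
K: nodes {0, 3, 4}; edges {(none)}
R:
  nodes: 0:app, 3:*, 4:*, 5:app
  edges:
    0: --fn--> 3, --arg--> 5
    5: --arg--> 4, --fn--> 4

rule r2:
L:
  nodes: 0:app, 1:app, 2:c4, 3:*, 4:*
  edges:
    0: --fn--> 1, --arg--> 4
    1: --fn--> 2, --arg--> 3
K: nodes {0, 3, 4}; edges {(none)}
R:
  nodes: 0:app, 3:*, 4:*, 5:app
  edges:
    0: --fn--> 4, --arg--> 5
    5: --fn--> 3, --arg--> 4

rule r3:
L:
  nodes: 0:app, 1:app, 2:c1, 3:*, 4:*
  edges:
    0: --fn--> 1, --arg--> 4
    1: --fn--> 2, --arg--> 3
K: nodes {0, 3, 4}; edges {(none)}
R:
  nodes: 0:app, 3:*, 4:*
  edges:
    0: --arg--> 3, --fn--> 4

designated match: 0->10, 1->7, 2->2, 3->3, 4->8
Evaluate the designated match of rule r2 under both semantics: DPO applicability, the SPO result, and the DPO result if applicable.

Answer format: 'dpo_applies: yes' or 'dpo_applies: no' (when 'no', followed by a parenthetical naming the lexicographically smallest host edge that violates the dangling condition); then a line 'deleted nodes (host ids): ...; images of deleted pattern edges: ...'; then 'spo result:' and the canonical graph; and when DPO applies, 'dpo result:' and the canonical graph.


dpo_applies: yes
deleted nodes (host ids): 2, 7; images of deleted pattern edges: (7,2,fn); (7,3,arg); (10,7,fn); (10,8,arg)
spo result:
nodes: 3:c4, 8:c2, 10:app, 11:c4, 12:c1, 15:app, 16:app
edges: (10,8,fn); (10,16,arg); (15,11,fn); (15,12,arg); (16,3,fn); (16,8,arg)
dpo result:
nodes: 3:c4, 8:c2, 10:app, 11:c4, 12:c1, 15:app, 16:app
edges: (10,8,fn); (10,16,arg); (15,11,fn); (15,12,arg); (16,3,fn); (16,8,arg)


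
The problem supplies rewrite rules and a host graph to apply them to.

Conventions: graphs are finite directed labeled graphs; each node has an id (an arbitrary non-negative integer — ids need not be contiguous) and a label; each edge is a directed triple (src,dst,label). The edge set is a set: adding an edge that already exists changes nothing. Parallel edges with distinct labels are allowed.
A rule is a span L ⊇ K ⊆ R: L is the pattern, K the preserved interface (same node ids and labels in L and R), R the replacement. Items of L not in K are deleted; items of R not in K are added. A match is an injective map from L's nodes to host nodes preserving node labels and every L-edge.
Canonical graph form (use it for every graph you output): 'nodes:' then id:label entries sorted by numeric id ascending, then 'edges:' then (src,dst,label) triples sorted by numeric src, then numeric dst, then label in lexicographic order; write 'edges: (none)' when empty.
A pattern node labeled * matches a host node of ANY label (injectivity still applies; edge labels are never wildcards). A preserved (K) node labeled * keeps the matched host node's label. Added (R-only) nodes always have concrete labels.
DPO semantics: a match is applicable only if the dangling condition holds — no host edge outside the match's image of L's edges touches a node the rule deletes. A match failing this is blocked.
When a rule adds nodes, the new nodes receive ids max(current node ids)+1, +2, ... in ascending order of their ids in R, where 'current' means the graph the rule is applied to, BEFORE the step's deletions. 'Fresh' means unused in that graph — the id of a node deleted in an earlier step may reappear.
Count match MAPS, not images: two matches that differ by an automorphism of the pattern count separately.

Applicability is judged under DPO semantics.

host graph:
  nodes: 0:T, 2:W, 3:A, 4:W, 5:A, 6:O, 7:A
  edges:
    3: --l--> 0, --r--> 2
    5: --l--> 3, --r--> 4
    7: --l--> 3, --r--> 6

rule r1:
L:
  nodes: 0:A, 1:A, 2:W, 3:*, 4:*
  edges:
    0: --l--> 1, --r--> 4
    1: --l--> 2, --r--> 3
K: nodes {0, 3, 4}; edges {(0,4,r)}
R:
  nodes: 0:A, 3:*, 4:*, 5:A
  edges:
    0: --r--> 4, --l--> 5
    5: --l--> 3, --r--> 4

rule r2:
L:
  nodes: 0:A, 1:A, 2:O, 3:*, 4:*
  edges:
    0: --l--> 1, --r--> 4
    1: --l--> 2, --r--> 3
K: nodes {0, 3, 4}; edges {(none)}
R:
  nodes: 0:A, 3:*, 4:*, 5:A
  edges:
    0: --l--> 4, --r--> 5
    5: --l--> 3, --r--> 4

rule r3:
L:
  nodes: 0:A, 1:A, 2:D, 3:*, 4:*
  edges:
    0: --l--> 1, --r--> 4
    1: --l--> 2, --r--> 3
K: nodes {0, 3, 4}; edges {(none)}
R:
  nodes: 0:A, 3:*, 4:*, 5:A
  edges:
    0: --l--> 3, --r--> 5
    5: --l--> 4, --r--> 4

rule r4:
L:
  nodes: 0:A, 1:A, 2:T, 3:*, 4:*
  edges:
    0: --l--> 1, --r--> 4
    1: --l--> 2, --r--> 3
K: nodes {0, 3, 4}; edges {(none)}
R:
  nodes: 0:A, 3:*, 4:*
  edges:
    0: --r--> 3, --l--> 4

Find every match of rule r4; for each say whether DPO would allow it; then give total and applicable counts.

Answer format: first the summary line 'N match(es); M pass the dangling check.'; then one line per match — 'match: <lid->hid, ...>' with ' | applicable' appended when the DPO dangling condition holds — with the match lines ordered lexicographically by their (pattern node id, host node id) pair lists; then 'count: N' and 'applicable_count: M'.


2 match(es); 0 pass the dangling check.
match: 0->5, 1->3, 2->0, 3->2, 4->4
match: 0->7, 1->3, 2->0, 3->2, 4->6
count: 2
applicable_count: 0


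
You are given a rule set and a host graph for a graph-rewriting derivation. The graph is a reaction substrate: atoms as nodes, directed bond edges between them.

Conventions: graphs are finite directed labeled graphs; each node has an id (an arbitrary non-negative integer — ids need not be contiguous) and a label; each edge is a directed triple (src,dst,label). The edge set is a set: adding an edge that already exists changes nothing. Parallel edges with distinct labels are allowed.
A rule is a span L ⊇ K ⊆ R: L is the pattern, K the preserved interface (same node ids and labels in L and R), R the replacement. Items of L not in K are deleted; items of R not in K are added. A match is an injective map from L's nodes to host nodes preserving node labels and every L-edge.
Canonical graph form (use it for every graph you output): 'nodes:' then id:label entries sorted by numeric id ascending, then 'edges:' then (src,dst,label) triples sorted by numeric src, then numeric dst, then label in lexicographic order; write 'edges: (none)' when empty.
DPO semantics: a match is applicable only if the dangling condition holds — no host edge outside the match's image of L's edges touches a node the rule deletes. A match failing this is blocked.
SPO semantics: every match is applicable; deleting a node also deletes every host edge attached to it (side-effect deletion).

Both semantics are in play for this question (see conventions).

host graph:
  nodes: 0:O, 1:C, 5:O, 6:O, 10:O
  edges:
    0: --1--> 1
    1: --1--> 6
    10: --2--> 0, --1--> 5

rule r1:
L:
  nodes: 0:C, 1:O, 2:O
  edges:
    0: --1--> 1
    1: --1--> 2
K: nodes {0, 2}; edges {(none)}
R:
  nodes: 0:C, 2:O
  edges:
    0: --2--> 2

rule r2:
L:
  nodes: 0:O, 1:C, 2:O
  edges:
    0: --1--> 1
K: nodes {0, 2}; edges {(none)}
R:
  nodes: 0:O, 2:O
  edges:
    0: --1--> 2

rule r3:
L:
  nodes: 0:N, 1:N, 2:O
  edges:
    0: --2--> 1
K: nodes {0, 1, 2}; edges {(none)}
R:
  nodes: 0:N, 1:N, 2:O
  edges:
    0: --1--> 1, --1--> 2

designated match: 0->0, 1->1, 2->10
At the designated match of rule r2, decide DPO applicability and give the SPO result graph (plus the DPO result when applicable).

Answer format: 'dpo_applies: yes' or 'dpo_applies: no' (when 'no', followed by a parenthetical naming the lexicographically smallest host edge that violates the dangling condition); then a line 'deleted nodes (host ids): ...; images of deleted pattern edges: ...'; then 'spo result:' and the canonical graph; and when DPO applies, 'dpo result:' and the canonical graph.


dpo_applies: no
(the rule deletes node 1, which keeps host edge (1,6,1) outside the match image — the dangling condition fails, DPO blocks; SPO proceeds and side-deletes such edges)
deleted nodes (host ids): 1; images of deleted pattern edges: (0,1,1)
spo result:
nodes: 0:O, 5:O, 6:O, 10:O
edges: (0,10,1); (10,0,2); (10,5,1)


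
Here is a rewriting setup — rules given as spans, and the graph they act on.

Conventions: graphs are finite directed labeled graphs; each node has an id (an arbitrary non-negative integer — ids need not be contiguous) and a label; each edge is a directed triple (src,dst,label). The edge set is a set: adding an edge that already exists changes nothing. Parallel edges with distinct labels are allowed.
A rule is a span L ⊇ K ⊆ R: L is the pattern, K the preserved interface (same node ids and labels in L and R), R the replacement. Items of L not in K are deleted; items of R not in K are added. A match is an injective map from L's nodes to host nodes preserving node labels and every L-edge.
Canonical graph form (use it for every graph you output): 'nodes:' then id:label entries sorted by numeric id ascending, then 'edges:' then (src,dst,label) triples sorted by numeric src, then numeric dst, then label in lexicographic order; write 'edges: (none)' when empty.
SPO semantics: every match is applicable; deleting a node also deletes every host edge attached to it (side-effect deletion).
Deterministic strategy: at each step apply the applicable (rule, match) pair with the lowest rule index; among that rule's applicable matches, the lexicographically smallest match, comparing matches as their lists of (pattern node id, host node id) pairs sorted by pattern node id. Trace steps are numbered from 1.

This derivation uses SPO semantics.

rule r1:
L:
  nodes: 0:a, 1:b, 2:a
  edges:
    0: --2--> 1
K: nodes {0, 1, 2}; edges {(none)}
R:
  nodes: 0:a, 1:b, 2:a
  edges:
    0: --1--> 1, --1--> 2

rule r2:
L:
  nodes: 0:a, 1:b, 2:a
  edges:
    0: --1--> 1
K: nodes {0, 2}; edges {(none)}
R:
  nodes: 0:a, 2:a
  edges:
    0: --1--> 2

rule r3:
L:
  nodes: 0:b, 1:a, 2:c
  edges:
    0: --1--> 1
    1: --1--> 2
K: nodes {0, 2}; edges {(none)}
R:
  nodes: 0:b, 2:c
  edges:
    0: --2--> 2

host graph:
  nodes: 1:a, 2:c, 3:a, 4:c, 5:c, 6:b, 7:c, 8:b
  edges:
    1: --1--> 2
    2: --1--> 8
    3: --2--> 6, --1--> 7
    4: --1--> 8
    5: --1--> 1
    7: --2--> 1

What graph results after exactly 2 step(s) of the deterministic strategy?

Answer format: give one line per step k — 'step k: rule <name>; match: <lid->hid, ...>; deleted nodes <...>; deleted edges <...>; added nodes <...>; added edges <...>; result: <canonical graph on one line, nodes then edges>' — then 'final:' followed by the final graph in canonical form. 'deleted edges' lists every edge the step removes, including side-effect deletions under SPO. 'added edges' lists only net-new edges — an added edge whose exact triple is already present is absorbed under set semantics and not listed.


step 1: rule r1; match: 0->3, 1->6, 2->1; deleted nodes (none); deleted edges (3,6,2); added nodes (none); added edges (3,1,1); (3,6,1); result: nodes: 1:a, 2:c, 3:a, 4:c, 5:c, 6:b, 7:c, 8:b edges: (1,2,1); (2,8,1); (3,1,1); (3,6,1); (3,7,1); (4,8,1); (5,1,1); (7,1,2)
step 2: rule r2; match: 0->3, 1->6, 2->1; deleted nodes 6; deleted edges (3,6,1); added nodes (none); added edges (none); result: nodes: 1:a, 2:c, 3:a, 4:c, 5:c, 7:c, 8:b edges: (1,2,1); (2,8,1); (3,1,1); (3,7,1); (4,8,1); (5,1,1); (7,1,2)
final:
nodes: 1:a, 2:c, 3:a, 4:c, 5:c, 7:c, 8:b
edges: (1,2,1); (2,8,1); (3,1,1); (3,7,1); (4,8,1); (5,1,1); (7,1,2)


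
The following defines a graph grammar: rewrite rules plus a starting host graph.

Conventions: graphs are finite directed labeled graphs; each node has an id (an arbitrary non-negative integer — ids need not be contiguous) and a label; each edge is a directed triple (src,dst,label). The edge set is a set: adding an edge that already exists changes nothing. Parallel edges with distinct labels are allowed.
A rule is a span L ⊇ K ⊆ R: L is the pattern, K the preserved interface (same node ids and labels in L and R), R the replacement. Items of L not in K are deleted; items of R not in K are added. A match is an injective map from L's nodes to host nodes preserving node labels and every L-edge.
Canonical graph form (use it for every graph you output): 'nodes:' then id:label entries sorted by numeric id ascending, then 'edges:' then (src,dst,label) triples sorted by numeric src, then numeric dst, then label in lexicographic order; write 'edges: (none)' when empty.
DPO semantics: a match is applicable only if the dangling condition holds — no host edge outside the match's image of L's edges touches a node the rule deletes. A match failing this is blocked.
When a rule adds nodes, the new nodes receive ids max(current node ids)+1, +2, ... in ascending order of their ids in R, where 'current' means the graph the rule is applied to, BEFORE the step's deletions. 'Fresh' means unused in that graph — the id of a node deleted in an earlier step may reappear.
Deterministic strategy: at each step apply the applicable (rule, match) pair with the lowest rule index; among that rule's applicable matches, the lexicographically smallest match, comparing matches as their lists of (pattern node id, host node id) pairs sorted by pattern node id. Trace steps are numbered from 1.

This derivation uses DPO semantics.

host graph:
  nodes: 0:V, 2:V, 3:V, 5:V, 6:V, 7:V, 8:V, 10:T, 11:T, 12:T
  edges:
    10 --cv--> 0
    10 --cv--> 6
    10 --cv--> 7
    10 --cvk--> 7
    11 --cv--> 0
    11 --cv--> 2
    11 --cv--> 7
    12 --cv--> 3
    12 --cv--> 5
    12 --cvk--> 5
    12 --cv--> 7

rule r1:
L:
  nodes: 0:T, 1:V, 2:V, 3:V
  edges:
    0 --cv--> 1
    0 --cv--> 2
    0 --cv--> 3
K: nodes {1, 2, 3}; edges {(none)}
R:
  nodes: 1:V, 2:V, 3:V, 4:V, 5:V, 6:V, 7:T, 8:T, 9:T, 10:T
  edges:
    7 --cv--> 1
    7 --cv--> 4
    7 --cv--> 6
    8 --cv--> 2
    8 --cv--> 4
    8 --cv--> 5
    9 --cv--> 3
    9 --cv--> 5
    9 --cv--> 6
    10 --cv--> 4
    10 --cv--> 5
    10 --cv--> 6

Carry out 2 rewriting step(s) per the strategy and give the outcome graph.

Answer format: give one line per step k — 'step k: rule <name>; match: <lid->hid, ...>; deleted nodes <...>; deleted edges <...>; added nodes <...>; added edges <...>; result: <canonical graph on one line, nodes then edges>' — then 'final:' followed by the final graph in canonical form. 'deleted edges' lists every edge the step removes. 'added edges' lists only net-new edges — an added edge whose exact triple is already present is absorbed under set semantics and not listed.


step 1: rule r1; match: 0->11, 1->0, 2->2, 3->7; deleted nodes 11; deleted edges (11,0,cv); (11,2,cv); (11,7,cv); added nodes 13, 14, 15, 16, 17, 18, 19; added edges (16,0,cv); (16,13,cv); (16,15,cv); (17,2,cv); (17,13,cv); (17,14,cv); (18,7,cv); (18,14,cv); (18,15,cv); (19,13,cv); (19,14,cv); (19,15,cv); result: nodes: 0:V, 2:V, 3:V, 5:V, 6:V, 7:V, 8:V, 10:T, 12:T, 13:V, 14:V, 15:V, 16:T, 17:T, 18:T, 19:T edges: (10,0,cv); (10,6,cv); (10,7,cv); (10,7,cvk); (12,3,cv); (12,5,cv); (12,5,cvk); (12,7,cv); (16,0,cv); (16,13,cv); (16,15,cv); (17,2,cv); (17,13,cv); (17,14,cv); (18,7,cv); (18,14,cv); (18,15,cv); (19,13,cv); (19,14,cv); (19,15,cv)
step 2: rule r1; match: 0->16, 1->0, 2->13, 3->15; deleted nodes 16; deleted edges (16,0,cv); (16,13,cv); (16,15,cv); added nodes 20, 21, 22, 23, 24, 25, 26; added edges (23,0,cv); (23,20,cv); (23,22,cv); (24,13,cv); (24,20,cv); (24,21,cv); (25,15,cv); (25,21,cv); (25,22,cv); (26,20,cv); (26,21,cv); (26,22,cv); result: nodes: 0:V, 2:V, 3:V, 5:V, 6:V, 7:V, 8:V, 10:T, 12:T, 13:V, 14:V, 15:V, 17:T, 18:T, 19:T, 20:V, 21:V, 22:V, 23:T, 24:T, 25:T, 26:T edges: (10,0,cv); (10,6,cv); (10,7,cv); (10,7,cvk); (12,3,cv); (12,5,cv); (12,5,cvk); (12,7,cv); (17,2,cv); (17,13,cv); (17,14,cv); (18,7,cv); (18,14,cv); (18,15,cv); (19,13,cv); (19,14,cv); (19,15,cv); (23,0,cv); (23,20,cv); (23,22,cv); (24,13,cv); (24,20,cv); (24,21,cv); (25,15,cv); (25,21,cv); (25,22,cv); (26,20,cv); (26,21,cv); (26,22,cv)
final:
nodes: 0:V, 2:V, 3:V, 5:V, 6:V, 7:V, 8:V, 10:T, 12:T, 13:V, 14:V, 15:V, 17:T, 18:T, 19:T, 20:V, 21:V, 22:V, 23:T, 24:T, 25:T, 26:T
edges: (10,0,cv); (10,6,cv); (10,7,cv); (10,7,cvk); (12,3,cv); (12,5,cv); (12,5,cvk); (12,7,cv); (17,2,cv); (17,13,cv); (17,14,cv); (18,7,cv); (18,14,cv); (18,15,cv); (19,13,cv); (19,14,cv); (19,15,cv); (23,0,cv); (23,20,cv); (23,22,cv); (24,13,cv); (24,20,cv); (24,21,cv); (25,15,cv); (25,21,cv); (25,22,cv); (26,20,cv); (26,21,cv); (26,22,cv)
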